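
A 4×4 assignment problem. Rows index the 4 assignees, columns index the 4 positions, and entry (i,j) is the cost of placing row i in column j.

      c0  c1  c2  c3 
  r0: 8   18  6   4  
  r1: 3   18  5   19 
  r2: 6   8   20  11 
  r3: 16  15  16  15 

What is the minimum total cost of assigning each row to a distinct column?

Minimum assignment cost: 30

optimal assignment: row0→col3 (cost 4), row1→col2 (cost 5), row2→col0 (cost 6), row3→col1 (cost 15)
total = 4 + 5 + 6 + 15 = 30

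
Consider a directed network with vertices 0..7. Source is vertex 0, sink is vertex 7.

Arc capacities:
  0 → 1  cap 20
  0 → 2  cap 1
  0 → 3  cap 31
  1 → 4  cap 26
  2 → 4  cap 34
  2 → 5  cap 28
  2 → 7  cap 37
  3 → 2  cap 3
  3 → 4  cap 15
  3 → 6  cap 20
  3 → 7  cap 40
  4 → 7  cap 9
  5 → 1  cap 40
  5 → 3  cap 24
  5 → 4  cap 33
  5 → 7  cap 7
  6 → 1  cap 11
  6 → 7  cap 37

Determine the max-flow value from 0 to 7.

augment #1: 0→2→7 bottleneck 1, total now 1
augment #2: 0→3→7 bottleneck 31, total now 32
augment #3: 0→1→4→7 bottleneck 9, total now 41

Maximum flow value: 41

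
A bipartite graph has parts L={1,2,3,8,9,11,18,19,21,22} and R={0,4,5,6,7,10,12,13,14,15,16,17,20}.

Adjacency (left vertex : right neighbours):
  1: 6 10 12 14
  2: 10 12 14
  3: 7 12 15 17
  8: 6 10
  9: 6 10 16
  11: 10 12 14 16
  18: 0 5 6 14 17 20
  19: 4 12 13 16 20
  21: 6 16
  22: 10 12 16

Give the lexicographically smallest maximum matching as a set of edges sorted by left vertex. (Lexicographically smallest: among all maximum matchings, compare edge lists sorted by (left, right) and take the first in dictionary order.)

|M| = 8 (so the lex-smallest maximum matching has 8 edges)
process left vertices in ascending order; for each, take the smallest-labelled available neighbour that still permits 8 edges overall, or leave it unmatched if none does
lex-smallest matching: {1-6, 2-10, 3-7, 9-16, 11-14, 18-0, 19-4, 22-12}

Lex-smallest maximum matching: {(1,6), (2,10), (3,7), (9,16), (11,14), (18,0), (19,4), (22,12)}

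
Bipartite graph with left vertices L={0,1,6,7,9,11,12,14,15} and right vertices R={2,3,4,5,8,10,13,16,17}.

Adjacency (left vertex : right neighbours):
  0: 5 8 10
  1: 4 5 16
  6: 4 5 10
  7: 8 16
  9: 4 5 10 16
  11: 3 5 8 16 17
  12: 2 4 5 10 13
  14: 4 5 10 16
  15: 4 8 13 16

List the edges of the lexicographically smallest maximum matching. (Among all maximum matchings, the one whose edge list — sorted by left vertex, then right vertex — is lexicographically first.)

Lex-smallest maximum matching: {(0,5), (1,4), (6,10), (7,8), (9,16), (11,3), (12,2), (15,13)}

|M| = 8 (so the lex-smallest maximum matching has 8 edges)
process left vertices in ascending order; for each, take the smallest-labelled available neighbour that still permits 8 edges overall, or leave it unmatched if none does
lex-smallest matching: {0-5, 1-4, 6-10, 7-8, 9-16, 11-3, 12-2, 15-13}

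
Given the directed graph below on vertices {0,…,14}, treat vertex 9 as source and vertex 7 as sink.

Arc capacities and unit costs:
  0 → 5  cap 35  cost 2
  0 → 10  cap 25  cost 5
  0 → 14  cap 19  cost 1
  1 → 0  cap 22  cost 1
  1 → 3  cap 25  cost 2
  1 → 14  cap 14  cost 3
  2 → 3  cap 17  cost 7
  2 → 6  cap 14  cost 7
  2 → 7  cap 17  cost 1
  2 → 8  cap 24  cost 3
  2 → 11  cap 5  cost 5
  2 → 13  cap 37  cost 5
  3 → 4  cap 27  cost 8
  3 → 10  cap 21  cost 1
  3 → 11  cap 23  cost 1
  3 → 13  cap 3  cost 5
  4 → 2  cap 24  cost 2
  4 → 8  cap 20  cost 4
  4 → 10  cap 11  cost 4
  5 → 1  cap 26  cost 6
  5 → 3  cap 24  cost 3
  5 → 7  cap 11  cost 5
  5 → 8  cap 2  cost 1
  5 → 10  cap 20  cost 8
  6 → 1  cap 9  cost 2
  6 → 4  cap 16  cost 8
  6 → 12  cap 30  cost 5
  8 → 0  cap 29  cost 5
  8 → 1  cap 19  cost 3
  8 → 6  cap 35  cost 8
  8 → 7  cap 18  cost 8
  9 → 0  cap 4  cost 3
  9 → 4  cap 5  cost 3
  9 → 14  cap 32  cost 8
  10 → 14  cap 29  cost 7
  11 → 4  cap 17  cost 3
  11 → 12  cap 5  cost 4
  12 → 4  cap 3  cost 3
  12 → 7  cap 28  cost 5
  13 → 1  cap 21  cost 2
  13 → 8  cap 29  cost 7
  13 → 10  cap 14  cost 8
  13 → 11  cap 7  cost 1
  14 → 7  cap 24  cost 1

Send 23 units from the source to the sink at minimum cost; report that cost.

shortest-cost path #1: 9→0→14→7 push 4 @ unit cost 5 (adds 20)
shortest-cost path #2: 9→4→2→7 push 5 @ unit cost 6 (adds 30)
shortest-cost path #3: 9→14→7 push 14 @ unit cost 9 (adds 126)
total cost = 176

Minimum cost for 23 units: 176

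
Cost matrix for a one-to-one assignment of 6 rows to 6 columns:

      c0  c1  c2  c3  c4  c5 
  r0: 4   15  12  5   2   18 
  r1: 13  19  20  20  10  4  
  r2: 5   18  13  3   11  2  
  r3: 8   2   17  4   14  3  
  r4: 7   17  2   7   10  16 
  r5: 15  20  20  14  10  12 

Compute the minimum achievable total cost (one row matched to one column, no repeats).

optimal assignment: row0→col0 (cost 4), row1→col5 (cost 4), row2→col3 (cost 3), row3→col1 (cost 2), row4→col2 (cost 2), row5→col4 (cost 10)
total = 4 + 4 + 3 + 2 + 2 + 10 = 25

Minimum assignment cost: 25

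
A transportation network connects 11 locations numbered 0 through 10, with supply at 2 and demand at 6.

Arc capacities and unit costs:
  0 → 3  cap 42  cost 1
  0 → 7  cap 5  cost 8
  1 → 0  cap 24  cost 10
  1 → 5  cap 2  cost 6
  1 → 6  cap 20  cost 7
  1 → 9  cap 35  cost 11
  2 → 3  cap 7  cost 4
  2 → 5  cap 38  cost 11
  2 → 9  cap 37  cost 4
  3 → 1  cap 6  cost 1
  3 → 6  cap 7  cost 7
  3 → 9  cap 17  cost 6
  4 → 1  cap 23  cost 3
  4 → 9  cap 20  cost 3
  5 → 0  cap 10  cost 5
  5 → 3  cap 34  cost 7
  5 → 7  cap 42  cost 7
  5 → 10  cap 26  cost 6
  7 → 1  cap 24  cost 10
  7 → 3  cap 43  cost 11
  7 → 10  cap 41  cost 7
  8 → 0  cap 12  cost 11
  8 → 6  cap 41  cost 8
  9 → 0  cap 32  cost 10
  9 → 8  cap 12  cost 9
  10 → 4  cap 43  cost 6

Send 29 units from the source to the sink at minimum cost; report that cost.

Minimum cost for 29 units: 599

shortest-cost path #1: 2→3→6 push 7 @ unit cost 11 (adds 77)
shortest-cost path #2: 2→9→8→6 push 12 @ unit cost 21 (adds 252)
shortest-cost path #3: 2→9→0→3→1→6 push 6 @ unit cost 23 (adds 138)
shortest-cost path #4: 2→5→10→4→1→6 push 4 @ unit cost 33 (adds 132)
total cost = 599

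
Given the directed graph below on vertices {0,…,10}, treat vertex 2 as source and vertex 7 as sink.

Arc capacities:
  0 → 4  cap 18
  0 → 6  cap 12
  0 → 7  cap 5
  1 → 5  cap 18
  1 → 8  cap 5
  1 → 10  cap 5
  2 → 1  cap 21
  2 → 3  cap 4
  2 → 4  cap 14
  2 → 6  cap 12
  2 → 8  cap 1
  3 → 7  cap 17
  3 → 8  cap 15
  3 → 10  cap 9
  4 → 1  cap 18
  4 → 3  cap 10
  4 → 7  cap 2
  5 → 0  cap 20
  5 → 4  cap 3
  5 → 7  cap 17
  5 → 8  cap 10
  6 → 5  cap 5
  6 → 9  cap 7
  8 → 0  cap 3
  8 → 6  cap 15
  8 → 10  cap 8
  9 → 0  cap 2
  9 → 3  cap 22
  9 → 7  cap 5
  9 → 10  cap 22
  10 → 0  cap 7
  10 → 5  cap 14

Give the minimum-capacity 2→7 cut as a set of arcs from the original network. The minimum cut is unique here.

augment #1: 2→3→7 push 4
augment #2: 2→4→7 push 2
augment #3: 2→1→5→7 push 17
augment #4: 2→4→3→7 push 10
augment #5: 2→6→9→7 push 5
augment #6: 2→8→0→7 push 1
augment #7: 2→1→5→0→7 push 1
augment #8: 2→1→8→0→7 push 2
augment #9: 2→1→10→0→7 push 1
augment #10: 2→6→9→3→7 push 2
max flow = 45; residual-reachable set from 2 gives S-side
cut edges (S→T): {(0,7), (2,3), (4,3), (4,7), (5,7), (6,9)} total cap 45

Min-cut arcs: {(0,7), (2,3), (4,3), (4,7), (5,7), (6,9)} (total capacity 45)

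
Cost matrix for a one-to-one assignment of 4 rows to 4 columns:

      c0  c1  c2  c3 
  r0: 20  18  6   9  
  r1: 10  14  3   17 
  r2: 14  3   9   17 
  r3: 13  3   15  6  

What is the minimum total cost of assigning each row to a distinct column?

optimal assignment: row0→col2 (cost 6), row1→col0 (cost 10), row2→col1 (cost 3), row3→col3 (cost 6)
total = 6 + 10 + 3 + 6 = 25

Minimum assignment cost: 25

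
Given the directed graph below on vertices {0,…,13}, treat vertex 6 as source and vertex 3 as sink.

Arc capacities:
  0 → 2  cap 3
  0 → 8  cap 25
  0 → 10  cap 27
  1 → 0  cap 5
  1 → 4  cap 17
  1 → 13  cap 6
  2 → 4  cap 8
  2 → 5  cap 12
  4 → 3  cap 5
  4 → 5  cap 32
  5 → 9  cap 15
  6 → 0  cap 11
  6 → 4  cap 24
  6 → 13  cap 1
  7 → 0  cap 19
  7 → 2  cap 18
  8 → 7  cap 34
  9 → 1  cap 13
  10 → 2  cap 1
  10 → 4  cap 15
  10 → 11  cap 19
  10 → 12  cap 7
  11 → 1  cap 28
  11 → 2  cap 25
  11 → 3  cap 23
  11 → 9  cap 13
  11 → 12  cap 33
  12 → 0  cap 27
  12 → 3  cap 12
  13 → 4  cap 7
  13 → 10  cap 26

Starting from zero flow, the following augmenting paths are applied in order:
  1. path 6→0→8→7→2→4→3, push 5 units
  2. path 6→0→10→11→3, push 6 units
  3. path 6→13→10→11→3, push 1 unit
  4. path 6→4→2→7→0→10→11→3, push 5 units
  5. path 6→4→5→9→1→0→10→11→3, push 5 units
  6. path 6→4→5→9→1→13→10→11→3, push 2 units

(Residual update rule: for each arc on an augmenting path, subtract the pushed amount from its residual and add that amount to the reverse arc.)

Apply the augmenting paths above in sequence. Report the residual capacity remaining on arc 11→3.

after path 1 (6→0→8→7→2→4→3, push 5): res(11,3)=23
after path 2 (6→0→10→11→3, push 6): res(11,3)=17
after path 3 (6→13→10→11→3, push 1): res(11,3)=16
after path 4 (6→4→2→7→0→10→11→3, push 5): res(11,3)=11
after path 5 (6→4→5→9→1→0→10→11→3, push 5): res(11,3)=6
after path 6 (6→4→5→9→1→13→10→11→3, push 2): res(11,3)=4

Residual capacity of (11,3): 4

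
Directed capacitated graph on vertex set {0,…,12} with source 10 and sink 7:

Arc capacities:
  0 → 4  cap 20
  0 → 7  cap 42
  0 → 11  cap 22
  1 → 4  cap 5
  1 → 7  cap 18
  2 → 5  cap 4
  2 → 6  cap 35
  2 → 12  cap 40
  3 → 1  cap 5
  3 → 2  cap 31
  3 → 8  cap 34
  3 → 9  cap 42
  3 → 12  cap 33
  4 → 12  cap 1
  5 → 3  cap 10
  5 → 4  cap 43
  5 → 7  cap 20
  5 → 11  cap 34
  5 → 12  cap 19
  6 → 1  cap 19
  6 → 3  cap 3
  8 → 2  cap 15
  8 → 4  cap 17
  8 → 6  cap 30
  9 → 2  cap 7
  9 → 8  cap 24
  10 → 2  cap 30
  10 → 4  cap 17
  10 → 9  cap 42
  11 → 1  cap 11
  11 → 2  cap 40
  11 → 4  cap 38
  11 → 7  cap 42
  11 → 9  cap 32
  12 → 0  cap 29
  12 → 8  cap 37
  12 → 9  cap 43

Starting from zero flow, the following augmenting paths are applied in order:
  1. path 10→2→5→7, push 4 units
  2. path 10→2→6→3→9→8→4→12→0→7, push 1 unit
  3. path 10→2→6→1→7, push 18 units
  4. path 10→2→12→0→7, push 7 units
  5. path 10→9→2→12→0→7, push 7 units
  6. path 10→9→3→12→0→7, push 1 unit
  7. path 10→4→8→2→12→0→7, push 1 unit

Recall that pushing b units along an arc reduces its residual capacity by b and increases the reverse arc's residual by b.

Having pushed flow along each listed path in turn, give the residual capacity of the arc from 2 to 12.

after path 1 (10→2→5→7, push 4): res(2,12)=40
after path 2 (10→2→6→3→9→8→4→12→0→7, push 1): res(2,12)=40
after path 3 (10→2→6→1→7, push 18): res(2,12)=40
after path 4 (10→2→12→0→7, push 7): res(2,12)=33
after path 5 (10→9→2→12→0→7, push 7): res(2,12)=26
after path 6 (10→9→3→12→0→7, push 1): res(2,12)=26
after path 7 (10→4→8→2→12→0→7, push 1): res(2,12)=25

Residual capacity of (2,12): 25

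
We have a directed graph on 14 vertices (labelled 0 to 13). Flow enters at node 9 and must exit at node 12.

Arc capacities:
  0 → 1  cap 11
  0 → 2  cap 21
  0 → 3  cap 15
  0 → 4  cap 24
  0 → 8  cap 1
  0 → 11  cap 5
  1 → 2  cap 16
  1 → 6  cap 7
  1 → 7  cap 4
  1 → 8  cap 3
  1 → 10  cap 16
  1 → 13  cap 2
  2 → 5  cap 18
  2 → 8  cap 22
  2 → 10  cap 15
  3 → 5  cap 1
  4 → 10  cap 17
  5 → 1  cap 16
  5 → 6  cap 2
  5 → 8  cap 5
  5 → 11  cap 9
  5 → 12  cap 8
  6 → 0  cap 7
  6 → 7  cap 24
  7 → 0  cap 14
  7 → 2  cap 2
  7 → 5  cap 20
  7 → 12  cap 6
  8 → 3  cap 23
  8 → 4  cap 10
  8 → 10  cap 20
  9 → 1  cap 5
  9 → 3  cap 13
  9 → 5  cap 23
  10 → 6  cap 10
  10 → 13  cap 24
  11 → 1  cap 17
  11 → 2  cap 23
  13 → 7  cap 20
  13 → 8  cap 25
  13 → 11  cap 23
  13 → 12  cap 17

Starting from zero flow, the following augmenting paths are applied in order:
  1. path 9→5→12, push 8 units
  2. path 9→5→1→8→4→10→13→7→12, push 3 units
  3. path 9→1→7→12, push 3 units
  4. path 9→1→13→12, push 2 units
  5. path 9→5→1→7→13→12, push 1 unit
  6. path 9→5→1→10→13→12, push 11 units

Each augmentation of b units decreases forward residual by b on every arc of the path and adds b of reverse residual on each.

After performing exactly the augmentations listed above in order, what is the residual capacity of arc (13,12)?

after path 1 (9→5→12, push 8): res(13,12)=17
after path 2 (9→5→1→8→4→10→13→7→12, push 3): res(13,12)=17
after path 3 (9→1→7→12, push 3): res(13,12)=17
after path 4 (9→1→13→12, push 2): res(13,12)=15
after path 5 (9→5→1→7→13→12, push 1): res(13,12)=14
after path 6 (9→5→1→10→13→12, push 11): res(13,12)=3

Residual capacity of (13,12): 3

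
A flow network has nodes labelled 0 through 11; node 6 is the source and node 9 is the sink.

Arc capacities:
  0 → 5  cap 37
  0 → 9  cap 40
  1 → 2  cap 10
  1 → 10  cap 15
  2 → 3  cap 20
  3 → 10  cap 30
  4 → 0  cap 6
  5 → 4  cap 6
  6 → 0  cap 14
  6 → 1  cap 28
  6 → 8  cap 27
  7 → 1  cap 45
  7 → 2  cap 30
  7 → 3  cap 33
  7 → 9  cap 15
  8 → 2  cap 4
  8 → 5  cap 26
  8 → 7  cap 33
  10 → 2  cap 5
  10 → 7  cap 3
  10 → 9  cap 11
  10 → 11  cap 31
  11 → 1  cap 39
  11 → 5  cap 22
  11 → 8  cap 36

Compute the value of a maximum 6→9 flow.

augment #1: 6→0→9 bottleneck 14, total now 14
augment #2: 6→1→10→9 bottleneck 11, total now 25
augment #3: 6→8→7→9 bottleneck 15, total now 40
augment #4: 6→8→5→4→0→9 bottleneck 6, total now 46

Maximum flow value: 46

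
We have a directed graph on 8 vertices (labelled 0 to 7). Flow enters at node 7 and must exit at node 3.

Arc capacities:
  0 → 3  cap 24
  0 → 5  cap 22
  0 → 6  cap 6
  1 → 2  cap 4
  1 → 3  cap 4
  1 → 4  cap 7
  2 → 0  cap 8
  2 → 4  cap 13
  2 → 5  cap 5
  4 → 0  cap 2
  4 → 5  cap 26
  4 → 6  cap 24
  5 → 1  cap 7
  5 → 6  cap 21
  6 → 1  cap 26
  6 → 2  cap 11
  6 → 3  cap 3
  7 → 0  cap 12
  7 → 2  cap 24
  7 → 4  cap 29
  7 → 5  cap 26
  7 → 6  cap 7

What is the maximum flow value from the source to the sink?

augment #1: 7→0→3 bottleneck 12, total now 12
augment #2: 7→6→3 bottleneck 3, total now 15
augment #3: 7→2→0→3 bottleneck 8, total now 23
augment #4: 7→4→0→3 bottleneck 2, total now 25
augment #5: 7→5→1→3 bottleneck 4, total now 29

Maximum flow value: 29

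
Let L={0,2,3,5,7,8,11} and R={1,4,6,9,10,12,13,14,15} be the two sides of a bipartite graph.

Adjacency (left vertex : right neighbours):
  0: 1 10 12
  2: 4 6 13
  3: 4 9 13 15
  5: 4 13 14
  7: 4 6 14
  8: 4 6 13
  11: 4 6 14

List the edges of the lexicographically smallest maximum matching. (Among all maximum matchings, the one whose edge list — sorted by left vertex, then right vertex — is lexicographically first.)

|M| = 6 (so the lex-smallest maximum matching has 6 edges)
process left vertices in ascending order; for each, take the smallest-labelled available neighbour that still permits 6 edges overall, or leave it unmatched if none does
lex-smallest matching: {0-1, 2-4, 3-9, 5-13, 7-6, 11-14}

Lex-smallest maximum matching: {(0,1), (2,4), (3,9), (5,13), (7,6), (11,14)}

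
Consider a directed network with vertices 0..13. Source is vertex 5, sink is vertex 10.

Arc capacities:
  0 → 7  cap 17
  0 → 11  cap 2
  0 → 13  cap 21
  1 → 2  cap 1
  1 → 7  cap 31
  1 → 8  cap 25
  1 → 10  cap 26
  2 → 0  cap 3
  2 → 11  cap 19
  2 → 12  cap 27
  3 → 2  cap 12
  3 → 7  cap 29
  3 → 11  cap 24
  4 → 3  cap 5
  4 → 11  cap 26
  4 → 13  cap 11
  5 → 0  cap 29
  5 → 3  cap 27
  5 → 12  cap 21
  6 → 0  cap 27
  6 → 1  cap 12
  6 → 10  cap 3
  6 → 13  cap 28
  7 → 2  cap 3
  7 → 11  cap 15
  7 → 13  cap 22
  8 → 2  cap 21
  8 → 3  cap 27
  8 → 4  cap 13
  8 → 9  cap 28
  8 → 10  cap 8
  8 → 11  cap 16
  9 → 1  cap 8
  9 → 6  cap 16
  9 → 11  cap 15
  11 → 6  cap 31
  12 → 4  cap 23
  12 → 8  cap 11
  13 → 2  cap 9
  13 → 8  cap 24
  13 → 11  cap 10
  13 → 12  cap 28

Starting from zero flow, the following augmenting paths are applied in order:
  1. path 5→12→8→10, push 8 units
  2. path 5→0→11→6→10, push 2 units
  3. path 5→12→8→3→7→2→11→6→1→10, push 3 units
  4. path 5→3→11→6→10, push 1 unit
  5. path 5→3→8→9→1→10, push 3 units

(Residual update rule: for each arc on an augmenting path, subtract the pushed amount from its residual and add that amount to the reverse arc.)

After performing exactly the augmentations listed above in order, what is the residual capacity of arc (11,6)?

after path 1 (5→12→8→10, push 8): res(11,6)=31
after path 2 (5→0→11→6→10, push 2): res(11,6)=29
after path 3 (5→12→8→3→7→2→11→6→1→10, push 3): res(11,6)=26
after path 4 (5→3→11→6→10, push 1): res(11,6)=25
after path 5 (5→3→8→9→1→10, push 3): res(11,6)=25

Residual capacity of (11,6): 25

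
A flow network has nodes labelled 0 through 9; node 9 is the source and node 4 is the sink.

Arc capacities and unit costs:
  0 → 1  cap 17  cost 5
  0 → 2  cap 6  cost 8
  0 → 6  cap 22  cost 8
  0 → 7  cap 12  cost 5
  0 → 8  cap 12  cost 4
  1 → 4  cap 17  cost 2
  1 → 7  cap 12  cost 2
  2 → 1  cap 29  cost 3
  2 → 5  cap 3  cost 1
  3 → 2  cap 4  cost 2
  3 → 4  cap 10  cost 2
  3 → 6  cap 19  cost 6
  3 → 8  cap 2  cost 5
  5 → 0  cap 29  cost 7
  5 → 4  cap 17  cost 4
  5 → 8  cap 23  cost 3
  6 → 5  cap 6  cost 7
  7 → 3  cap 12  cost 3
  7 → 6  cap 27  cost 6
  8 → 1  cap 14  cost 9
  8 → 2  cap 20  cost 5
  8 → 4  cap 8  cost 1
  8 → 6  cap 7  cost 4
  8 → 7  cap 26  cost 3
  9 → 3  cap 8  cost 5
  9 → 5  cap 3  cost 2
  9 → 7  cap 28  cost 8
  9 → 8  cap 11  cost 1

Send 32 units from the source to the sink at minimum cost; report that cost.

Minimum cost for 32 units: 321

shortest-cost path #1: 9→8→4 push 8 @ unit cost 2 (adds 16)
shortest-cost path #2: 9→5→4 push 3 @ unit cost 6 (adds 18)
shortest-cost path #3: 9→3→4 push 8 @ unit cost 7 (adds 56)
shortest-cost path #4: 9→8→7→3→4 push 2 @ unit cost 9 (adds 18)
shortest-cost path #5: 9→8→2→5→4 push 1 @ unit cost 11 (adds 11)
shortest-cost path #6: 9→7→8→2→5→4 push 2 @ unit cost 15 (adds 30)
shortest-cost path #7: 9→7→3→2→1→4 push 4 @ unit cost 18 (adds 72)
shortest-cost path #8: 9→7→6→5→4 push 4 @ unit cost 25 (adds 100)
total cost = 321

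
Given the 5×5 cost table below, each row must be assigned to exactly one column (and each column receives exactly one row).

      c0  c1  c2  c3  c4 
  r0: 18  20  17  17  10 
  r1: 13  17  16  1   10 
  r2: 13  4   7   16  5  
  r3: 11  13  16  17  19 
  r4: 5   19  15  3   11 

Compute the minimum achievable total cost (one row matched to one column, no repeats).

Minimum assignment cost: 36

one of 2 optimal assignments: row0→col4 (cost 10), row1→col3 (cost 1), row2→col1 (cost 4), row3→col2 (cost 16), row4→col0 (cost 5)
total = 10 + 1 + 4 + 16 + 5 = 36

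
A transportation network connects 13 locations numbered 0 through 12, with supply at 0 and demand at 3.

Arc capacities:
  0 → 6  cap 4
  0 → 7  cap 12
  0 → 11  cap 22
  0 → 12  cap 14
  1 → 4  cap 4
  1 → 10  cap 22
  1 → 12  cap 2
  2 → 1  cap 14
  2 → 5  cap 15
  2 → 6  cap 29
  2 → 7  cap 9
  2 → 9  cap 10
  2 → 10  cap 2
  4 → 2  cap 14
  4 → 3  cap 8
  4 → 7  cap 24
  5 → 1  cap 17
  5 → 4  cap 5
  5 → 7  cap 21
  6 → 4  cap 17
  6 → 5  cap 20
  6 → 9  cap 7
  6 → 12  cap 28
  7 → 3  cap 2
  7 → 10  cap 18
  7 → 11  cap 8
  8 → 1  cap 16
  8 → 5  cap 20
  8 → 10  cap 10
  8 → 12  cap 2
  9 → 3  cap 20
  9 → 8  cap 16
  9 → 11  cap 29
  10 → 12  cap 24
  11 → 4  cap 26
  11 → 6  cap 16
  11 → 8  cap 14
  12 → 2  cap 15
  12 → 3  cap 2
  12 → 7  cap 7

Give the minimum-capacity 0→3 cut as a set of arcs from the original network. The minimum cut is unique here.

Min-cut arcs: {(2,9), (4,3), (6,9), (7,3), (12,3)} (total capacity 29)

augment #1: 0→7→3 push 2
augment #2: 0→12→3 push 2
augment #3: 0→6→4→3 push 4
augment #4: 0→11→4→3 push 4
augment #5: 0→11→6→9→3 push 7
augment #6: 0→12→2→9→3 push 10
max flow = 29; residual-reachable set from 0 gives S-side
cut edges (S→T): {(2,9), (4,3), (6,9), (7,3), (12,3)} total cap 29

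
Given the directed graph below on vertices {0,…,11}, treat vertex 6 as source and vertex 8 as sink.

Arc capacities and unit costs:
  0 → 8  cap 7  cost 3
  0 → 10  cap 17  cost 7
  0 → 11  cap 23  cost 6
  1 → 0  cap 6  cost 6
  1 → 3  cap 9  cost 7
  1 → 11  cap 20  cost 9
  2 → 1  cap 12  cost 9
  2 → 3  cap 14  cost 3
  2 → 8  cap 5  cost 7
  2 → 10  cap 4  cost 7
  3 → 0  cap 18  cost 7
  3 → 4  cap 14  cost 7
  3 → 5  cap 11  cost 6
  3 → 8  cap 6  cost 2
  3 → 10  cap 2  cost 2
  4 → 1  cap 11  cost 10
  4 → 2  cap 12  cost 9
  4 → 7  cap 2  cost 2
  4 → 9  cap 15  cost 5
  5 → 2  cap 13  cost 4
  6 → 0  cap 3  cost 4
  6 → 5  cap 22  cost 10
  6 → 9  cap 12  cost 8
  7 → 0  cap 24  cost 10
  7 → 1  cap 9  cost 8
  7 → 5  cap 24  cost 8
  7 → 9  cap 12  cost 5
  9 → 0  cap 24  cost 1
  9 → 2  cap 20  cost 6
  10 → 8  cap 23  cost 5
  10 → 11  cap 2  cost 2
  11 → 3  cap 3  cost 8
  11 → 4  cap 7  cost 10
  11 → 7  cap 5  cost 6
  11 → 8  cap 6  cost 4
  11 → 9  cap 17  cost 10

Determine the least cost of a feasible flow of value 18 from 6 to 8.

Minimum cost for 18 units: 278

shortest-cost path #1: 6→0→8 push 3 @ unit cost 7 (adds 21)
shortest-cost path #2: 6→9→0→8 push 4 @ unit cost 12 (adds 48)
shortest-cost path #3: 6→9→2→3→8 push 6 @ unit cost 19 (adds 114)
shortest-cost path #4: 6→9→0→11→8 push 2 @ unit cost 19 (adds 38)
shortest-cost path #5: 6→5→2→9→0→11→8 push 3 @ unit cost 19 (adds 57)
total cost = 278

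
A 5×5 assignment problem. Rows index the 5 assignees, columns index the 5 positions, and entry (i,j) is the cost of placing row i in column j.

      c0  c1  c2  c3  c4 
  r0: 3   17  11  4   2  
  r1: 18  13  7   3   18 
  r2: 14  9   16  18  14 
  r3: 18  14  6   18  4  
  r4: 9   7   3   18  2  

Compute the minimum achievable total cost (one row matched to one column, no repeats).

optimal assignment: row0→col0 (cost 3), row1→col3 (cost 3), row2→col1 (cost 9), row3→col4 (cost 4), row4→col2 (cost 3)
total = 3 + 3 + 9 + 4 + 3 = 22

Minimum assignment cost: 22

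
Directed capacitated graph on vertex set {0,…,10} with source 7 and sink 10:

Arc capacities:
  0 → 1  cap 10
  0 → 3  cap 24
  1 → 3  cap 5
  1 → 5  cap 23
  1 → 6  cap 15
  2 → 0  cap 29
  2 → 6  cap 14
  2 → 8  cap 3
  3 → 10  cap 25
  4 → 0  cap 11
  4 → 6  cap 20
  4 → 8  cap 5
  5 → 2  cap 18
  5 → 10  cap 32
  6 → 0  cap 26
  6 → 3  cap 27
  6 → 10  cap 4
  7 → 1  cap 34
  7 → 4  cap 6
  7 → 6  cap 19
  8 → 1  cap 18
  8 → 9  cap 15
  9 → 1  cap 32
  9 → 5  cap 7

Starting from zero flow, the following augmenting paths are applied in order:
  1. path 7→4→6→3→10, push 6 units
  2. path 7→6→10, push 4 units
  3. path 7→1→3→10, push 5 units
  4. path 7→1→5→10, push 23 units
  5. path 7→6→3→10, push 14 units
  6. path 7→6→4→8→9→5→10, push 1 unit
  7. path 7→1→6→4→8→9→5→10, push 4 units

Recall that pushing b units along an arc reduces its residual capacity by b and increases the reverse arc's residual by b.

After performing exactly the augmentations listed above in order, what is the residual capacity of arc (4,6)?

after path 1 (7→4→6→3→10, push 6): res(4,6)=14
after path 2 (7→6→10, push 4): res(4,6)=14
after path 3 (7→1→3→10, push 5): res(4,6)=14
after path 4 (7→1→5→10, push 23): res(4,6)=14
after path 5 (7→6→3→10, push 14): res(4,6)=14
after path 6 (7→6→4→8→9→5→10, push 1): res(4,6)=15
after path 7 (7→1→6→4→8→9→5→10, push 4): res(4,6)=19

Residual capacity of (4,6): 19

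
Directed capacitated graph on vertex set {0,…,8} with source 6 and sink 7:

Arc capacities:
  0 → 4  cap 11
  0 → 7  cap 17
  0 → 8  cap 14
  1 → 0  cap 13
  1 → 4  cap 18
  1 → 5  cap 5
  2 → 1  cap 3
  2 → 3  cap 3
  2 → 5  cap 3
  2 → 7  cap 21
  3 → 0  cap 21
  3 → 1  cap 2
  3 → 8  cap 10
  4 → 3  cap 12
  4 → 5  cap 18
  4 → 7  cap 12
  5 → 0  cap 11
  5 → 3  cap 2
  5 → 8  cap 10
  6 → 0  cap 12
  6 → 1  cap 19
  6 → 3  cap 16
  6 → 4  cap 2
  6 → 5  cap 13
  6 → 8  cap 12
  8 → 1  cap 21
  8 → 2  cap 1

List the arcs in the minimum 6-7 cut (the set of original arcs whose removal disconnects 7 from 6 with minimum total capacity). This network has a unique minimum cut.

Min-cut arcs: {(0,7), (4,7), (8,2)} (total capacity 30)

augment #1: 6→0→7 push 12
augment #2: 6→4→7 push 2
augment #3: 6→1→0→7 push 5
augment #4: 6→1→4→7 push 10
augment #5: 6→8→2→7 push 1
max flow = 30; residual-reachable set from 6 gives S-side
cut edges (S→T): {(0,7), (4,7), (8,2)} total cap 30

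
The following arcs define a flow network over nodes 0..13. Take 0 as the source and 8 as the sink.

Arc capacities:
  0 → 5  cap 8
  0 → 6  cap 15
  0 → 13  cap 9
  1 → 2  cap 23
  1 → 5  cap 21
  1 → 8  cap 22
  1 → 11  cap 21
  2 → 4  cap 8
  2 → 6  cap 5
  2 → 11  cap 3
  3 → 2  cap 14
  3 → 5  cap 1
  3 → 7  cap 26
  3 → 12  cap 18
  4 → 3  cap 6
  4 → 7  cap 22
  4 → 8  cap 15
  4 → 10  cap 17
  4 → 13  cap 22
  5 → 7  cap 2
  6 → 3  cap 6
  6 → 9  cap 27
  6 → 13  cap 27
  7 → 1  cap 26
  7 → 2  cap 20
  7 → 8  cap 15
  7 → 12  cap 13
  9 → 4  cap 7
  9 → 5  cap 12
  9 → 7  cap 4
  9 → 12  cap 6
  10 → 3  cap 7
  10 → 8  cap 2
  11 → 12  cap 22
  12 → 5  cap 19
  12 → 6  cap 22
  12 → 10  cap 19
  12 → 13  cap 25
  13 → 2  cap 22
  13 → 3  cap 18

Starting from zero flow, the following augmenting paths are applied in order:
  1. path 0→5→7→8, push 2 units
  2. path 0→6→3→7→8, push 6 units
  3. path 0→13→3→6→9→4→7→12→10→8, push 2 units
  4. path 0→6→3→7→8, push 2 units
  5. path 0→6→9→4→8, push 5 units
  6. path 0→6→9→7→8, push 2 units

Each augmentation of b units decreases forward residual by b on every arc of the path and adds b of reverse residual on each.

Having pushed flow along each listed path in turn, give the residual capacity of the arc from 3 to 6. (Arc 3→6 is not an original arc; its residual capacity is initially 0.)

after path 1 (0→5→7→8, push 2): res(3,6)=0
after path 2 (0→6→3→7→8, push 6): res(3,6)=6
after path 3 (0→13→3→6→9→4→7→12→10→8, push 2): res(3,6)=4
after path 4 (0→6→3→7→8, push 2): res(3,6)=6
after path 5 (0→6→9→4→8, push 5): res(3,6)=6
after path 6 (0→6→9→7→8, push 2): res(3,6)=6

Residual capacity of (3,6): 6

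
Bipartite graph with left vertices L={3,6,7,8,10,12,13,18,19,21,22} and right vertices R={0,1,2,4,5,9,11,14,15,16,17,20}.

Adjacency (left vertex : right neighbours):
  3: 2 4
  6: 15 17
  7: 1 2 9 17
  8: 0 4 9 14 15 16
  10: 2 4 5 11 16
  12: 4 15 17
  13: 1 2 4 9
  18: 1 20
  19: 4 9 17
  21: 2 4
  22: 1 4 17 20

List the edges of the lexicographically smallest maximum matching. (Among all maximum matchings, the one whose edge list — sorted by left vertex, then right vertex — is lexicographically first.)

|M| = 9 (so the lex-smallest maximum matching has 9 edges)
process left vertices in ascending order; for each, take the smallest-labelled available neighbour that still permits 9 edges overall, or leave it unmatched if none does
lex-smallest matching: {3-2, 6-15, 7-1, 8-0, 10-5, 12-4, 13-9, 18-20, 19-17}

Lex-smallest maximum matching: {(3,2), (6,15), (7,1), (8,0), (10,5), (12,4), (13,9), (18,20), (19,17)}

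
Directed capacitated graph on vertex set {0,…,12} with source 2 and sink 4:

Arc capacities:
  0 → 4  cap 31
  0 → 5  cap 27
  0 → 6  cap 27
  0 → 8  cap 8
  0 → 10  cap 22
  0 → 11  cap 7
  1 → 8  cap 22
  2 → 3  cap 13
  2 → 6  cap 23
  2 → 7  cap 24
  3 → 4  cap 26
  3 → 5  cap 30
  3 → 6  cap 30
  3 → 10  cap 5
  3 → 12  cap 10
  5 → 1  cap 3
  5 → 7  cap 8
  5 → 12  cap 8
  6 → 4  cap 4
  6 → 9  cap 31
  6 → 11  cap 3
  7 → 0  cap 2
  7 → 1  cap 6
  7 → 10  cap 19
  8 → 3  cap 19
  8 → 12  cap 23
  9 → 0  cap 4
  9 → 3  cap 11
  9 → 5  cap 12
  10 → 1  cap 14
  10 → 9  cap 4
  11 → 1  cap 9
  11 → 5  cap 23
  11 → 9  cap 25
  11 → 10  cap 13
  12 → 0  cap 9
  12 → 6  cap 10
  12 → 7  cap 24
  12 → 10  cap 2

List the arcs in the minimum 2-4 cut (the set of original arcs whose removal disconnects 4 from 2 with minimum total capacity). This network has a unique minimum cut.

Min-cut arcs: {(3,4), (6,4), (7,0), (9,0), (12,0)} (total capacity 45)

augment #1: 2→3→4 push 13
augment #2: 2→6→4 push 4
augment #3: 2→7→0→4 push 2
augment #4: 2→6→9→0→4 push 4
augment #5: 2→6→9→3→4 push 11
augment #6: 2→7→1→8→3→4 push 2
augment #7: 2→6→9→5→12→0→4 push 4
augment #8: 2→7→1→8→12→0→4 push 4
augment #9: 2→7→10→1→8→12→0→4 push 1
max flow = 45; residual-reachable set from 2 gives S-side
cut edges (S→T): {(3,4), (6,4), (7,0), (9,0), (12,0)} total cap 45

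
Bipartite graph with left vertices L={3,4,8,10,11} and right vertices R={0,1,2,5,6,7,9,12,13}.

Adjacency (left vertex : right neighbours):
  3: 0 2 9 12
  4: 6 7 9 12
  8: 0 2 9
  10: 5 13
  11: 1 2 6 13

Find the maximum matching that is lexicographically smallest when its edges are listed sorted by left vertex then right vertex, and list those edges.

|M| = 5 (so the lex-smallest maximum matching has 5 edges)
process left vertices in ascending order; for each, take the smallest-labelled available neighbour that still permits 5 edges overall, or leave it unmatched if none does
lex-smallest matching: {3-0, 4-6, 8-2, 10-5, 11-1}

Lex-smallest maximum matching: {(3,0), (4,6), (8,2), (10,5), (11,1)}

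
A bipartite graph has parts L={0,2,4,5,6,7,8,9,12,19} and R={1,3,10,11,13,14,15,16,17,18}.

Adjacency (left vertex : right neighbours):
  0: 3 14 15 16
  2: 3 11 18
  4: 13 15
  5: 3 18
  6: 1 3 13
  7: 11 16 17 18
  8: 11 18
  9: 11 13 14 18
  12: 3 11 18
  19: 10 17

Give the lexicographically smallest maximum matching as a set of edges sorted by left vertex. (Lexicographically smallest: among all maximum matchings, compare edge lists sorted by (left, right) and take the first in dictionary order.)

Lex-smallest maximum matching: {(0,14), (2,3), (4,15), (5,18), (6,1), (7,16), (8,11), (9,13), (19,10)}

|M| = 9 (so the lex-smallest maximum matching has 9 edges)
process left vertices in ascending order; for each, take the smallest-labelled available neighbour that still permits 9 edges overall, or leave it unmatched if none does
lex-smallest matching: {0-14, 2-3, 4-15, 5-18, 6-1, 7-16, 8-11, 9-13, 19-10}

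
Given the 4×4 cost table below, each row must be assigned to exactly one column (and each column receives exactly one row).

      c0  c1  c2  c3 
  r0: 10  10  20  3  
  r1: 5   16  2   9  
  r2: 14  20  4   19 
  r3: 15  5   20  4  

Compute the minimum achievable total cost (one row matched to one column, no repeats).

optimal assignment: row0→col3 (cost 3), row1→col0 (cost 5), row2→col2 (cost 4), row3→col1 (cost 5)
total = 3 + 5 + 4 + 5 = 17

Minimum assignment cost: 17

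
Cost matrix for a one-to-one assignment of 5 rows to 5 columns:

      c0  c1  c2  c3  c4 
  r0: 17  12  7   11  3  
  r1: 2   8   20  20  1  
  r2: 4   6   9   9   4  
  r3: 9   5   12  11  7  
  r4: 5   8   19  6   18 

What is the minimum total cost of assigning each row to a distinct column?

optimal assignment: row0→col2 (cost 7), row1→col4 (cost 1), row2→col0 (cost 4), row3→col1 (cost 5), row4→col3 (cost 6)
total = 7 + 1 + 4 + 5 + 6 = 23

Minimum assignment cost: 23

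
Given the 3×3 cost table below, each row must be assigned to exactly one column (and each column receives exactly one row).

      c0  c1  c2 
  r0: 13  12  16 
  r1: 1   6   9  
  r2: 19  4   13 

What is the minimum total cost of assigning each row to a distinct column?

Minimum assignment cost: 21

optimal assignment: row0→col2 (cost 16), row1→col0 (cost 1), row2→col1 (cost 4)
total = 16 + 1 + 4 = 21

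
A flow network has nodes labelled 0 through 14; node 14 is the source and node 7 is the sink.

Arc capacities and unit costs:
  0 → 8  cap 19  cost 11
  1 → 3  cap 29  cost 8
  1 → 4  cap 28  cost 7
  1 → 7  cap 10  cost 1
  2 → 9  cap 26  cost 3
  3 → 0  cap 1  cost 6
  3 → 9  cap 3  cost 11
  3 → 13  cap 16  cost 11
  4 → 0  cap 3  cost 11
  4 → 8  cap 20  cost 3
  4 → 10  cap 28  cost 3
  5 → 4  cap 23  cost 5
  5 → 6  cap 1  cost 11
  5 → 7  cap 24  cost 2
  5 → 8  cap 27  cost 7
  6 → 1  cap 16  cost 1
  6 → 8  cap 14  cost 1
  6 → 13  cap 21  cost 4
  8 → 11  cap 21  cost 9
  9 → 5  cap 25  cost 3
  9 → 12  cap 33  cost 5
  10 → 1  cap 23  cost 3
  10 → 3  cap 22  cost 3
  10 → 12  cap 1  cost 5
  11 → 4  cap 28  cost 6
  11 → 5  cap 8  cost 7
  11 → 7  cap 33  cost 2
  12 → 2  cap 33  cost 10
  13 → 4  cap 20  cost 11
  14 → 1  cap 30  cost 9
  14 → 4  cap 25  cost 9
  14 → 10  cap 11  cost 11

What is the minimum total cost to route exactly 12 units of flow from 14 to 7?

Minimum cost for 12 units: 146

shortest-cost path #1: 14→1→7 push 10 @ unit cost 10 (adds 100)
shortest-cost path #2: 14→4→8→11→7 push 2 @ unit cost 23 (adds 46)
total cost = 146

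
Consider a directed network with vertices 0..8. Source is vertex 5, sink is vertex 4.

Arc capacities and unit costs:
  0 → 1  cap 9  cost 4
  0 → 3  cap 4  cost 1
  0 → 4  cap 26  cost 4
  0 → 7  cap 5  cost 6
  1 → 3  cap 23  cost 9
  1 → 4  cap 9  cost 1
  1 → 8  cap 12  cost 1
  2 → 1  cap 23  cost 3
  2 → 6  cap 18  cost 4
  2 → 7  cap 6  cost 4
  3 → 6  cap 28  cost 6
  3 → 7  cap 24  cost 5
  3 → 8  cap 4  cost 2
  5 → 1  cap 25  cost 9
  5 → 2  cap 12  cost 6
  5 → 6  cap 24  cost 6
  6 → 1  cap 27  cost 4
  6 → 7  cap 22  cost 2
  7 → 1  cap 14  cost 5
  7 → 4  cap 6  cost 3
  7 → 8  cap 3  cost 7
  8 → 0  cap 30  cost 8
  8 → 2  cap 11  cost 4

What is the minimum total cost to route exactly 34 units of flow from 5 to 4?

shortest-cost path #1: 5→1→4 push 9 @ unit cost 10 (adds 90)
shortest-cost path #2: 5→6→7→4 push 6 @ unit cost 11 (adds 66)
shortest-cost path #3: 5→1→8→0→4 push 12 @ unit cost 22 (adds 264)
shortest-cost path #4: 5→6→7→8→0→4 push 3 @ unit cost 27 (adds 81)
shortest-cost path #5: 5→1→3→8→0→4 push 4 @ unit cost 32 (adds 128)
total cost = 629

Minimum cost for 34 units: 629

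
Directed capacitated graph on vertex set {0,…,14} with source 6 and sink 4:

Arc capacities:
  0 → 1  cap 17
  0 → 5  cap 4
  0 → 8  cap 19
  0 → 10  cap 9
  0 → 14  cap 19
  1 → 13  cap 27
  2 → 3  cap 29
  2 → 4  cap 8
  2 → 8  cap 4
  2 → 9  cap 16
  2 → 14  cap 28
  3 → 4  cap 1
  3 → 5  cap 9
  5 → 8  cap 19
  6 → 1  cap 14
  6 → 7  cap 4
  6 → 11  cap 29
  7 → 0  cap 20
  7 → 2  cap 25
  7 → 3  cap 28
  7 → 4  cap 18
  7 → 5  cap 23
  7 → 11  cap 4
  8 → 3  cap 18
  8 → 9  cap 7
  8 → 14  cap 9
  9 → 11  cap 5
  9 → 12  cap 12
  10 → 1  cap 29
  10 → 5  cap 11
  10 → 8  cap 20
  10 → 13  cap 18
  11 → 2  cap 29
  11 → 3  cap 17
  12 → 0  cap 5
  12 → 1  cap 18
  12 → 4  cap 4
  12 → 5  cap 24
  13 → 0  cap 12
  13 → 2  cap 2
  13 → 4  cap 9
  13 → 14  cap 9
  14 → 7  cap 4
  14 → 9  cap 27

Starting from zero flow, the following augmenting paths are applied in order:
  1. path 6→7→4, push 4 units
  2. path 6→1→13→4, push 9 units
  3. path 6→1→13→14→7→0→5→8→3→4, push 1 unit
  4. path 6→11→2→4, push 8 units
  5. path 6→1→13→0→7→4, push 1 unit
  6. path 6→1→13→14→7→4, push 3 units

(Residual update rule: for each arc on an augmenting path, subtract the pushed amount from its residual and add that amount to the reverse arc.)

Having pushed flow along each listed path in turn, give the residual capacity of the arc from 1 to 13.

Residual capacity of (1,13): 13

after path 1 (6→7→4, push 4): res(1,13)=27
after path 2 (6→1→13→4, push 9): res(1,13)=18
after path 3 (6→1→13→14→7→0→5→8→3→4, push 1): res(1,13)=17
after path 4 (6→11→2→4, push 8): res(1,13)=17
after path 5 (6→1→13→0→7→4, push 1): res(1,13)=16
after path 6 (6→1→13→14→7→4, push 3): res(1,13)=13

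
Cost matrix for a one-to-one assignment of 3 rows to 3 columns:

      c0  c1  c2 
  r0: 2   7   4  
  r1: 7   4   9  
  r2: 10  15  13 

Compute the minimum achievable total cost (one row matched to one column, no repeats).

optimal assignment: row0→col2 (cost 4), row1→col1 (cost 4), row2→col0 (cost 10)
total = 4 + 4 + 10 = 18

Minimum assignment cost: 18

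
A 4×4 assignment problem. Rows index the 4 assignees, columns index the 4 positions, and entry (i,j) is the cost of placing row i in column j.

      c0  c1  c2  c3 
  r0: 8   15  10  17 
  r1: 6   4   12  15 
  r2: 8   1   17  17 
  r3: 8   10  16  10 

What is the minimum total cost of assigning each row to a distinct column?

Minimum assignment cost: 27

optimal assignment: row0→col2 (cost 10), row1→col0 (cost 6), row2→col1 (cost 1), row3→col3 (cost 10)
total = 10 + 6 + 1 + 10 = 27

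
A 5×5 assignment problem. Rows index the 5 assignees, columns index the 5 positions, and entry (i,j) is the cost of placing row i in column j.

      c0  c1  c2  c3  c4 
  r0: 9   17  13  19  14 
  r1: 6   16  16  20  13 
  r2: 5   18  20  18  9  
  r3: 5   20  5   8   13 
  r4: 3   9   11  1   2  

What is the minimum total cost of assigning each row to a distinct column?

Minimum assignment cost: 38

optimal assignment: row0→col1 (cost 17), row1→col0 (cost 6), row2→col4 (cost 9), row3→col2 (cost 5), row4→col3 (cost 1)
total = 17 + 6 + 9 + 5 + 1 = 38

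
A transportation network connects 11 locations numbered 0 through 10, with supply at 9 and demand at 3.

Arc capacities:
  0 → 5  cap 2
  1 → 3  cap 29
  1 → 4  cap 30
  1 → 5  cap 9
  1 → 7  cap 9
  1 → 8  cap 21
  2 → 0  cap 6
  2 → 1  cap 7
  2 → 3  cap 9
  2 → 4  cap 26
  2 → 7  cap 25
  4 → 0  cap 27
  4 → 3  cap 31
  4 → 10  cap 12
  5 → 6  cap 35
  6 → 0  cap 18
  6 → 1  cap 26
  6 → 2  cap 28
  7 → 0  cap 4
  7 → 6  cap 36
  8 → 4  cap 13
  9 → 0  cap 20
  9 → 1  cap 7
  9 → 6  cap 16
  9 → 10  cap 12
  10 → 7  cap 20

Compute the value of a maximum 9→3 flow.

augment #1: 9→1→3 bottleneck 7, total now 7
augment #2: 9→6→1→3 bottleneck 16, total now 23
augment #3: 9→0→5→6→1→3 bottleneck 2, total now 25
augment #4: 9→10→7→6→1→3 bottleneck 4, total now 29
augment #5: 9→10→7→6→2→3 bottleneck 8, total now 37

Maximum flow value: 37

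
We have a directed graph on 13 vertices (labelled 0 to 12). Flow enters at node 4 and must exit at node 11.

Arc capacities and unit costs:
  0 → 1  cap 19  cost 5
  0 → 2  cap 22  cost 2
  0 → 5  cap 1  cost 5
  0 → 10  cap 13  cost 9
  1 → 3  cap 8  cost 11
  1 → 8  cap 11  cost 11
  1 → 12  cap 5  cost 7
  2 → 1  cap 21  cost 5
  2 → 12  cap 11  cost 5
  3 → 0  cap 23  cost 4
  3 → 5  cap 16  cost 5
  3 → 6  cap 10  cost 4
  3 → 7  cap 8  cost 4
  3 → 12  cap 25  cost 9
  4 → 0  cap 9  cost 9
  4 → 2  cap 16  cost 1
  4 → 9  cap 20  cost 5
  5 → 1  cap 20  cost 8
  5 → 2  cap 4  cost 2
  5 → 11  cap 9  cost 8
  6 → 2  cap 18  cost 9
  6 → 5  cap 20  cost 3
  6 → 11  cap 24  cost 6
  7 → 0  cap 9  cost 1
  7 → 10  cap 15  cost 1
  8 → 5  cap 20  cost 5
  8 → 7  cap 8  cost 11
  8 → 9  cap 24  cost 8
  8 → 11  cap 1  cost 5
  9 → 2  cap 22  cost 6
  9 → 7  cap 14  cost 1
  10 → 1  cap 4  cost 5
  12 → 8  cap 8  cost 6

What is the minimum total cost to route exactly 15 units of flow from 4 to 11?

Minimum cost for 15 units: 374

shortest-cost path #1: 4→2→12→8→11 push 1 @ unit cost 17 (adds 17)
shortest-cost path #2: 4→9→7→0→5→11 push 1 @ unit cost 20 (adds 20)
shortest-cost path #3: 4→2→12→8→5→11 push 7 @ unit cost 25 (adds 175)
shortest-cost path #4: 4→2→1→3→6→11 push 6 @ unit cost 27 (adds 162)
total cost = 374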